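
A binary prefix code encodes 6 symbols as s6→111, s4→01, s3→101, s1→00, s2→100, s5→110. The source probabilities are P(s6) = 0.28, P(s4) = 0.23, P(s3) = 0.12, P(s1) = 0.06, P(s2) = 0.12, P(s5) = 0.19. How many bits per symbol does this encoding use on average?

L̄ = Σ pᵢ·ℓᵢ = 0.28·3 + 0.23·2 + 0.12·3 + 0.06·2 + 0.12·3 + 0.19·3 = 2.71 bits/symbol.

2.71 bits/symbol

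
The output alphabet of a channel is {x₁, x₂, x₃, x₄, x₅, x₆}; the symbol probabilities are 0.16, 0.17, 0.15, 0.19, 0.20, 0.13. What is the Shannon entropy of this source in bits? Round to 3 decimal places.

2.570 bits

H = −Σ pᵢ log₂ pᵢ.
−0.16·log₂(0.16) = 0.4230
−0.17·log₂(0.17) = 0.4346
−0.15·log₂(0.15) = 0.4105
−0.19·log₂(0.19) = 0.4552
−0.20·log₂(0.20) = 0.4644
−0.13·log₂(0.13) = 0.3826
Sum ≈ 2.5704 → 2.570 bits.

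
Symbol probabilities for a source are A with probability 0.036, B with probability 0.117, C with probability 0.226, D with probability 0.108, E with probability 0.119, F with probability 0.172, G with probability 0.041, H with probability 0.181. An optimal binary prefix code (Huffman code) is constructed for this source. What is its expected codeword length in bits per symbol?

Repeatedly combine the two least-probable nodes; the expected code length is the sum of the merged weights.
merge 9/250 + 41/1000 → 77/1000
merge 77/1000 + 27/250 → 37/200
merge 117/1000 + 119/1000 → 59/250
merge 43/250 + 181/1000 → 353/1000
merge 37/200 + 113/500 → 411/1000
merge 59/250 + 353/1000 → 589/1000
merge 411/1000 + 589/1000 → 1
L = 77/1000 + 37/200 + 59/250 + 353/1000 + 411/1000 + 589/1000 + 1 = 2851/1000 = 2.851 bits/symbol.

2.851 bits/symbol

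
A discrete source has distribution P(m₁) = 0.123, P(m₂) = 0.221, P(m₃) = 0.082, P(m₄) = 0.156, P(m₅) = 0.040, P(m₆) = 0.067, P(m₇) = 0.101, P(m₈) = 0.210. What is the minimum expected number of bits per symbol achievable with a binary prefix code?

Repeatedly combine the two least-probable nodes; the expected code length is the sum of the merged weights.
merge 1/25 + 67/1000 → 107/1000
merge 41/500 + 101/1000 → 183/1000
merge 107/1000 + 123/1000 → 23/100
merge 39/250 + 183/1000 → 339/1000
merge 21/100 + 221/1000 → 431/1000
merge 23/100 + 339/1000 → 569/1000
merge 431/1000 + 569/1000 → 1
L = 107/1000 + 183/1000 + 23/100 + 339/1000 + 431/1000 + 569/1000 + 1 = 2859/1000 = 2.859 bits/symbol.

2.859 bits/symbol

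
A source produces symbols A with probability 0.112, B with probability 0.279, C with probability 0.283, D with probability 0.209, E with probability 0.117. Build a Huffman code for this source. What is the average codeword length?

Repeatedly combine the two least-probable nodes; the expected code length is the sum of the merged weights.
merge 14/125 + 117/1000 → 229/1000
merge 209/1000 + 229/1000 → 219/500
merge 279/1000 + 283/1000 → 281/500
merge 219/500 + 281/500 → 1
L = 229/1000 + 219/500 + 281/500 + 1 = 2229/1000 = 2.229 bits/symbol.

2.229 bits/symbol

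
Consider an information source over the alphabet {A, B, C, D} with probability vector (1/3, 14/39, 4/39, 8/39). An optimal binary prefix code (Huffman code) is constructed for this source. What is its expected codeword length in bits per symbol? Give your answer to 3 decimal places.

Repeatedly combine the two least-probable nodes; the expected code length is the sum of the merged weights.
merge 4/39 + 8/39 → 4/13
merge 4/13 + 1/3 → 25/39
merge 14/39 + 25/39 → 1
L = 4/13 + 25/39 + 1 = 76/39 ≈ 1.949 bits/symbol.

1.949 bits/symbol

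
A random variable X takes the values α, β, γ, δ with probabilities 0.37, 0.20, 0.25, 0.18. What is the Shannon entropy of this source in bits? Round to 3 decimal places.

H = −Σ pᵢ log₂ pᵢ.
−0.37·log₂(0.37) = 0.5307
−0.20·log₂(0.20) = 0.4644
−0.25·log₂(0.25) = 0.5000
−0.18·log₂(0.18) = 0.4453
Sum ≈ 1.9404 → 1.940 bits.

1.940 bits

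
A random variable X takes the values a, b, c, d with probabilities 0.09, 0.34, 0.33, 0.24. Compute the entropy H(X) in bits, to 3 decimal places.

1.864 bits

H = −Σ pᵢ log₂ pᵢ.
−0.09·log₂(0.09) = 0.3127
−0.34·log₂(0.34) = 0.5292
−0.33·log₂(0.33) = 0.5278
−0.24·log₂(0.24) = 0.4941
Sum ≈ 1.8638 → 1.864 bits.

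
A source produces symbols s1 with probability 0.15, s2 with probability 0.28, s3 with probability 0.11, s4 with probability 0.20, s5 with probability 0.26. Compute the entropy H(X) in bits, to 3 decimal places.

2.245 bits

H = −Σ pᵢ log₂ pᵢ.
−0.15·log₂(0.15) = 0.4105
−0.28·log₂(0.28) = 0.5142
−0.11·log₂(0.11) = 0.3503
−0.20·log₂(0.20) = 0.4644
−0.26·log₂(0.26) = 0.5053
Sum ≈ 2.2447 → 2.245 bits.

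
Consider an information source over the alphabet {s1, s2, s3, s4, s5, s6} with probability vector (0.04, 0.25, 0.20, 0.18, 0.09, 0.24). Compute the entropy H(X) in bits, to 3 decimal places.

H = −Σ pᵢ log₂ pᵢ.
−0.04·log₂(0.04) = 0.1858
−0.25·log₂(0.25) = 0.5000
−0.20·log₂(0.20) = 0.4644
−0.18·log₂(0.18) = 0.4453
−0.09·log₂(0.09) = 0.3127
−0.24·log₂(0.24) = 0.4941
Sum ≈ 2.4022 → 2.402 bits.

2.402 bits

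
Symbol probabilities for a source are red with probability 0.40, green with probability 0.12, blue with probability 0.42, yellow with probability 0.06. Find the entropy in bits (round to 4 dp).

H = −Σ pᵢ log₂ pᵢ.
−0.40·log₂(0.40) = 0.5288
−0.12·log₂(0.12) = 0.3671
−0.42·log₂(0.42) = 0.5256
−0.06·log₂(0.06) = 0.2435
Sum ≈ 1.6650 → 1.6650 bits.

1.6650 bits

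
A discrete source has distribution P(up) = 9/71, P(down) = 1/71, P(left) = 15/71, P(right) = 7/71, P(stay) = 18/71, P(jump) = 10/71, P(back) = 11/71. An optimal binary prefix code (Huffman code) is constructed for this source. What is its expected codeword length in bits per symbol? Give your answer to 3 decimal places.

Repeatedly combine the two least-probable nodes; the expected code length is the sum of the merged weights.
merge 1/71 + 7/71 → 8/71
merge 8/71 + 9/71 → 17/71
merge 10/71 + 11/71 → 21/71
merge 15/71 + 17/71 → 32/71
merge 18/71 + 21/71 → 39/71
merge 32/71 + 39/71 → 1
L = 8/71 + 17/71 + 21/71 + 32/71 + 39/71 + 1 = 188/71 ≈ 2.648 bits/symbol.

2.648 bits/symbol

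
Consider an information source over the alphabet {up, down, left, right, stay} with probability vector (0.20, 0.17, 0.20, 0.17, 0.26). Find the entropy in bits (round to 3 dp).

H = −Σ pᵢ log₂ pᵢ.
−0.20·log₂(0.20) = 0.4644
−0.17·log₂(0.17) = 0.4346
−0.20·log₂(0.20) = 0.4644
−0.17·log₂(0.17) = 0.4346
−0.26·log₂(0.26) = 0.5053
Sum ≈ 2.3032 → 2.303 bits.

2.303 bits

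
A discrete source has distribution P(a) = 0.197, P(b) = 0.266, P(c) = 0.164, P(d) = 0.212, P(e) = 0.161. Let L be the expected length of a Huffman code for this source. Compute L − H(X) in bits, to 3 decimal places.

0.029 bits

Entropy H = −Σ p log₂ p ≈ 2.2963 bits.
Huffman merges: 161/1000+41/250→13/40; 197/1000+53/250→409/1000; 133/500+13/40→591/1000; 409/1000+591/1000→1. L = 93/40 ≈ 2.3250.
L − H = 2.3250 − 2.2963 = 0.029 bits.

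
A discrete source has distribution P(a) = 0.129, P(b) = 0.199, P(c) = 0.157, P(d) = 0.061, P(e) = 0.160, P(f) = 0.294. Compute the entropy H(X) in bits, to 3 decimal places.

H = −Σ pᵢ log₂ pᵢ.
−0.129·log₂(0.129) = 0.3811
−0.199·log₂(0.199) = 0.4635
−0.157·log₂(0.157) = 0.4194
−0.061·log₂(0.061) = 0.2461
−0.160·log₂(0.160) = 0.4230
−0.294·log₂(0.294) = 0.5192
Sum ≈ 2.4524 → 2.452 bits.

2.452 bits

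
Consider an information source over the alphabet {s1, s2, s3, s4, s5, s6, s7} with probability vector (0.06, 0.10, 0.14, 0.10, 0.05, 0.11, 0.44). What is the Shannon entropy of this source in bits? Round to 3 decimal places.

H = −Σ pᵢ log₂ pᵢ.
−0.06·log₂(0.06) = 0.2435
−0.10·log₂(0.10) = 0.3322
−0.14·log₂(0.14) = 0.3971
−0.10·log₂(0.10) = 0.3322
−0.05·log₂(0.05) = 0.2161
−0.11·log₂(0.11) = 0.3503
−0.44·log₂(0.44) = 0.5211
Sum ≈ 2.3926 → 2.393 bits.

2.393 bits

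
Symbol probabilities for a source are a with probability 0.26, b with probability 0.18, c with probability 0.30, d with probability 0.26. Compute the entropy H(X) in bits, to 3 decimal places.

1.977 bits

H = −Σ pᵢ log₂ pᵢ.
−0.26·log₂(0.26) = 0.5053
−0.18·log₂(0.18) = 0.4453
−0.30·log₂(0.30) = 0.5211
−0.26·log₂(0.26) = 0.5053
Sum ≈ 1.9770 → 1.977 bits.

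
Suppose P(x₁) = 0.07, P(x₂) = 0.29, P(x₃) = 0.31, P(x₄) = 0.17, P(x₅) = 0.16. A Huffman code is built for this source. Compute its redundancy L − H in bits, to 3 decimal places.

0.062 bits

Entropy H = −Σ p log₂ p ≈ 2.1679 bits.
Huffman merges: 7/100+4/25→23/100; 17/100+23/100→2/5; 29/100+31/100→3/5; 2/5+3/5→1. L = 223/100 ≈ 2.2300.
L − H = 2.2300 − 2.1679 = 0.062 bits.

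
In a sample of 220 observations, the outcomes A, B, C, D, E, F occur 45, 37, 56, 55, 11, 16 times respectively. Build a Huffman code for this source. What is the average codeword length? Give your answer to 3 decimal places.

2.414 bits/symbol

Probabilities are the counts divided by 220.
Repeatedly combine the two least-probable nodes; the expected code length is the sum of the merged weights.
merge 1/20 + 4/55 → 27/220
merge 27/220 + 37/220 → 16/55
merge 9/44 + 1/4 → 5/11
merge 14/55 + 16/55 → 6/11
merge 5/11 + 6/11 → 1
L = 27/220 + 16/55 + 5/11 + 6/11 + 1 = 531/220 ≈ 2.414 bits/symbol.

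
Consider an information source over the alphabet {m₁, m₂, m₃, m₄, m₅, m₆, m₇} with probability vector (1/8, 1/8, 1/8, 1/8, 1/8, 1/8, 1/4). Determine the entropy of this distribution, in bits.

Each probability is a power of 1/2, so log₂(1/p) is an integer.
H = Σ p·log₂(1/p) = 1/8·3 + 1/8·3 + 1/8·3 + 1/8·3 + 1/8·3 + 1/8·3 + 1/4·2 = 2.75 bits.

2.75 bits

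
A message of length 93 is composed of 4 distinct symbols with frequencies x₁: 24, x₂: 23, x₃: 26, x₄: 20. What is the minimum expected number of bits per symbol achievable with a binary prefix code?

2 bits/symbol

Probabilities are the counts divided by 93.
Repeatedly combine the two least-probable nodes; the expected code length is the sum of the merged weights.
merge 20/93 + 23/93 → 43/93
merge 8/31 + 26/93 → 50/93
merge 43/93 + 50/93 → 1
L = 43/93 + 50/93 + 1 = 2 bits/symbol.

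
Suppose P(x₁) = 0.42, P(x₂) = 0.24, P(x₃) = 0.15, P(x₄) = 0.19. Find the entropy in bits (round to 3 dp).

1.886 bits

H = −Σ pᵢ log₂ pᵢ.
−0.42·log₂(0.42) = 0.5256
−0.24·log₂(0.24) = 0.4941
−0.15·log₂(0.15) = 0.4105
−0.19·log₂(0.19) = 0.4552
Sum ≈ 1.8856 → 1.886 bits.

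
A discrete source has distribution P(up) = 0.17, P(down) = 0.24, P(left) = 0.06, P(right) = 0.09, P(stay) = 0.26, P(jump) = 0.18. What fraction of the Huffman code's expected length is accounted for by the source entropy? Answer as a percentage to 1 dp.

98.6%

Entropy H = −Σ p log₂ p ≈ 2.4355 bits.
Huffman merges: 3/50+9/100→3/20; 3/20+17/100→8/25; 9/50+6/25→21/50; 13/50+8/25→29/50; 21/50+29/50→1. L = 247/100 ≈ 2.4700.
Efficiency = H/L = 2.4355/2.4700 = 98.6%.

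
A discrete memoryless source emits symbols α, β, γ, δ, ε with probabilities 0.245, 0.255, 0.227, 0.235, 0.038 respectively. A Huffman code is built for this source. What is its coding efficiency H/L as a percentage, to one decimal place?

95.2%

Entropy H = −Σ p log₂ p ≈ 2.1557 bits.
Huffman merges: 19/500+227/1000→53/200; 47/200+49/200→12/25; 51/200+53/200→13/25; 12/25+13/25→1. L = 453/200 ≈ 2.2650.
Efficiency = H/L = 2.1557/2.2650 = 95.2%.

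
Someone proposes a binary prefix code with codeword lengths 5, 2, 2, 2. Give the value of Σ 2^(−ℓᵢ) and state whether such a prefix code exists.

0.78125; yes

With common denominator 2^5 = 32: Σ 2^(−ℓᵢ) = 1/32 + 8/32 + 8/32 + 8/32 = 25/32 = 0.78125.
Kraft's inequality requires Σ ≤ 1; here Σ = 0.78125 ≤ 1, so such a prefix code exists.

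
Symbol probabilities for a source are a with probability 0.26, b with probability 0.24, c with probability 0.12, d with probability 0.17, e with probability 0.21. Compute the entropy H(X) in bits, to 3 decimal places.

H = −Σ pᵢ log₂ pᵢ.
−0.26·log₂(0.26) = 0.5053
−0.24·log₂(0.24) = 0.4941
−0.12·log₂(0.12) = 0.3671
−0.17·log₂(0.17) = 0.4346
−0.21·log₂(0.21) = 0.4728
Sum ≈ 2.2739 → 2.274 bits.

2.274 bits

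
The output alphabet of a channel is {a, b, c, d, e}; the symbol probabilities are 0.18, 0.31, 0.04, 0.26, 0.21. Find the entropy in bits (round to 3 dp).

2.133 bits

H = −Σ pᵢ log₂ pᵢ.
−0.18·log₂(0.18) = 0.4453
−0.31·log₂(0.31) = 0.5238
−0.04·log₂(0.04) = 0.1858
−0.26·log₂(0.26) = 0.5053
−0.21·log₂(0.21) = 0.4728
Sum ≈ 2.1330 → 2.133 bits.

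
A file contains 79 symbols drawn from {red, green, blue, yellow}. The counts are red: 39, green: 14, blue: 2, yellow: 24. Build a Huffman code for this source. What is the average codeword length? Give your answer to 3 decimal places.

Probabilities are the counts divided by 79.
Repeatedly combine the two least-probable nodes; the expected code length is the sum of the merged weights.
merge 2/79 + 14/79 → 16/79
merge 16/79 + 24/79 → 40/79
merge 39/79 + 40/79 → 1
L = 16/79 + 40/79 + 1 = 135/79 ≈ 1.709 bits/symbol.

1.709 bits/symbol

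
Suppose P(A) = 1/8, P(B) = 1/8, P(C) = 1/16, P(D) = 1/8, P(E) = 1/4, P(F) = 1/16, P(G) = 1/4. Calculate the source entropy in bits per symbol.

2.625 bits

Each probability is a power of 1/2, so log₂(1/p) is an integer.
H = Σ p·log₂(1/p) = 1/8·3 + 1/8·3 + 1/16·4 + 1/8·3 + 1/4·2 + 1/16·4 + 1/4·2 = 2.625 bits.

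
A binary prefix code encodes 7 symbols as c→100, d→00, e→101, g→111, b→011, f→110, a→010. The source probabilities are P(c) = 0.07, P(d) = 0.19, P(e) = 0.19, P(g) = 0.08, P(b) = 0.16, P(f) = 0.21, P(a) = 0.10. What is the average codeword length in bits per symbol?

2.81 bits/symbol

L̄ = Σ pᵢ·ℓᵢ = 0.07·3 + 0.19·2 + 0.19·3 + 0.08·3 + 0.16·3 + 0.21·3 + 0.10·3 = 2.81 bits/symbol.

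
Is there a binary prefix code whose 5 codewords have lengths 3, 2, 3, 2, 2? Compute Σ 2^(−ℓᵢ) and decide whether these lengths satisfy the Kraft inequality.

With common denominator 2^3 = 8: Σ 2^(−ℓᵢ) = 1/8 + 2/8 + 1/8 + 2/8 + 2/8 = 8/8 = 1.
Kraft's inequality requires Σ ≤ 1; here Σ = 1 ≤ 1, so such a prefix code exists.

1; yes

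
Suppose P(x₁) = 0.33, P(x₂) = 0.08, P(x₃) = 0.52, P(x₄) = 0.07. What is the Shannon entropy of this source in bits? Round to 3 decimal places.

H = −Σ pᵢ log₂ pᵢ.
−0.33·log₂(0.33) = 0.5278
−0.08·log₂(0.08) = 0.2915
−0.52·log₂(0.52) = 0.4906
−0.07·log₂(0.07) = 0.2686
Sum ≈ 1.5785 → 1.578 bits.

1.578 bits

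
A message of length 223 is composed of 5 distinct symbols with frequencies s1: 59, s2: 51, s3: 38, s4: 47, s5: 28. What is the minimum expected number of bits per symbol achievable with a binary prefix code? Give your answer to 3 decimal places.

2.296 bits/symbol

Probabilities are the counts divided by 223.
Repeatedly combine the two least-probable nodes; the expected code length is the sum of the merged weights.
merge 28/223 + 38/223 → 66/223
merge 47/223 + 51/223 → 98/223
merge 59/223 + 66/223 → 125/223
merge 98/223 + 125/223 → 1
L = 66/223 + 98/223 + 125/223 + 1 = 512/223 ≈ 2.296 bits/symbol.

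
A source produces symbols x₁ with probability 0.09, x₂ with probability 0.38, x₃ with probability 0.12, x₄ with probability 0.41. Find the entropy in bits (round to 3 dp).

H = −Σ pᵢ log₂ pᵢ.
−0.09·log₂(0.09) = 0.3127
−0.38·log₂(0.38) = 0.5305
−0.12·log₂(0.12) = 0.3671
−0.41·log₂(0.41) = 0.5274
Sum ≈ 1.7376 → 1.738 bits.

1.738 bits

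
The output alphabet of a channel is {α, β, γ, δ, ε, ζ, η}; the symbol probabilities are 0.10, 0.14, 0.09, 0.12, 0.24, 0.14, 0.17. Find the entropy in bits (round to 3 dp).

H = −Σ pᵢ log₂ pᵢ.
−0.10·log₂(0.10) = 0.3322
−0.14·log₂(0.14) = 0.3971
−0.09·log₂(0.09) = 0.3127
−0.12·log₂(0.12) = 0.3671
−0.24·log₂(0.24) = 0.4941
−0.14·log₂(0.14) = 0.3971
−0.17·log₂(0.17) = 0.4346
Sum ≈ 2.7349 → 2.735 bits.

2.735 bits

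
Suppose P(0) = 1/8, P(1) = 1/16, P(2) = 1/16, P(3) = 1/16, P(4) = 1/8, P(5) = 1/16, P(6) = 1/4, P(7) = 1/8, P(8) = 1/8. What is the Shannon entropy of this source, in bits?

3 bits

Each probability is a power of 1/2, so log₂(1/p) is an integer.
H = Σ p·log₂(1/p) = 1/8·3 + 1/16·4 + 1/16·4 + 1/16·4 + 1/8·3 + 1/16·4 + 1/4·2 + 1/8·3 + 1/8·3 = 3 bits.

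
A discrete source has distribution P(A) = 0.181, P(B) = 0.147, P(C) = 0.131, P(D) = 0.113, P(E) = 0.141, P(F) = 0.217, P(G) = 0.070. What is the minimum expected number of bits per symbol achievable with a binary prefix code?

Repeatedly combine the two least-probable nodes; the expected code length is the sum of the merged weights.
merge 7/100 + 113/1000 → 183/1000
merge 131/1000 + 141/1000 → 34/125
merge 147/1000 + 181/1000 → 41/125
merge 183/1000 + 217/1000 → 2/5
merge 34/125 + 41/125 → 3/5
merge 2/5 + 3/5 → 1
L = 183/1000 + 34/125 + 41/125 + 2/5 + 3/5 + 1 = 2783/1000 = 2.783 bits/symbol.

2.783 bits/symbol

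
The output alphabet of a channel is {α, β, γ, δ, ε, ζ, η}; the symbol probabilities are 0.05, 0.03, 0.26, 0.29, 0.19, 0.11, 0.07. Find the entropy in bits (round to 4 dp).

2.4651 bits

H = −Σ pᵢ log₂ pᵢ.
−0.05·log₂(0.05) = 0.2161
−0.03·log₂(0.03) = 0.1518
−0.26·log₂(0.26) = 0.5053
−0.29·log₂(0.29) = 0.5179
−0.19·log₂(0.19) = 0.4552
−0.11·log₂(0.11) = 0.3503
−0.07·log₂(0.07) = 0.2686
Sum ≈ 2.4651 → 2.4651 bits.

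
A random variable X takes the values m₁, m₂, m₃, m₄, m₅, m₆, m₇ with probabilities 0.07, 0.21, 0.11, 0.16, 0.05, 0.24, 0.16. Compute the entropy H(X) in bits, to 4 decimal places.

2.6479 bits

H = −Σ pᵢ log₂ pᵢ.
−0.07·log₂(0.07) = 0.2686
−0.21·log₂(0.21) = 0.4728
−0.11·log₂(0.11) = 0.3503
−0.16·log₂(0.16) = 0.4230
−0.05·log₂(0.05) = 0.2161
−0.24·log₂(0.24) = 0.4941
−0.16·log₂(0.16) = 0.4230
Sum ≈ 2.6479 → 2.6479 bits.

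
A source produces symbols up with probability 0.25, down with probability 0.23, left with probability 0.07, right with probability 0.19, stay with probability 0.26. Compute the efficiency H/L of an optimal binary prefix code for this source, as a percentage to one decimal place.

Entropy H = −Σ p log₂ p ≈ 2.2167 bits.
Huffman merges: 7/100+19/100→13/50; 23/100+1/4→12/25; 13/50+13/50→13/25; 12/25+13/25→1. L = 113/50 ≈ 2.2600.
Efficiency = H/L = 2.2167/2.2600 = 98.1%.

98.1%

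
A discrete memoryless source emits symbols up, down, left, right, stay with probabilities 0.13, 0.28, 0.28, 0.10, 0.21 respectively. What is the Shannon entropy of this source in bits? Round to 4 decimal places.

2.2161 bits

H = −Σ pᵢ log₂ pᵢ.
−0.13·log₂(0.13) = 0.3826
−0.28·log₂(0.28) = 0.5142
−0.28·log₂(0.28) = 0.5142
−0.10·log₂(0.10) = 0.3322
−0.21·log₂(0.21) = 0.4728
Sum ≈ 2.2161 → 2.2161 bits.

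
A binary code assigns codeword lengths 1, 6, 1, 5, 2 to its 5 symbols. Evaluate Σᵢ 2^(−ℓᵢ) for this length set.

With common denominator 2^6 = 64: Σ 2^(−ℓᵢ) = 32/64 + 1/64 + 32/64 + 2/64 + 16/64 = 83/64 = 1.296875.

1.296875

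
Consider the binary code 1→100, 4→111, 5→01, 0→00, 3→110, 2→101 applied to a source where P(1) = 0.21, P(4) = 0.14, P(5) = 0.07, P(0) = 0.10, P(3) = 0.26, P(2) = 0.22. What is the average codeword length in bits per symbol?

2.83 bits/symbol

L̄ = Σ pᵢ·ℓᵢ = 0.21·3 + 0.14·3 + 0.07·2 + 0.10·2 + 0.26·3 + 0.22·3 = 2.83 bits/symbol.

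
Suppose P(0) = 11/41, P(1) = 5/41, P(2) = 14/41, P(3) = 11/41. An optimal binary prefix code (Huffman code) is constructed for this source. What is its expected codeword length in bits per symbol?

2 bits/symbol

Repeatedly combine the two least-probable nodes; the expected code length is the sum of the merged weights.
merge 5/41 + 11/41 → 16/41
merge 11/41 + 14/41 → 25/41
merge 16/41 + 25/41 → 1
L = 16/41 + 25/41 + 1 = 2 bits/symbol.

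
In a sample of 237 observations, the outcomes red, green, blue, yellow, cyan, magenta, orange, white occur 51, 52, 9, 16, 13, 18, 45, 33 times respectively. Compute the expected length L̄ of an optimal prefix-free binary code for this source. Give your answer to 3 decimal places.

2.802 bits/symbol

Probabilities are the counts divided by 237.
Repeatedly combine the two least-probable nodes; the expected code length is the sum of the merged weights.
merge 3/79 + 13/237 → 22/237
merge 16/237 + 6/79 → 34/237
merge 22/237 + 11/79 → 55/237
merge 34/237 + 15/79 → 1/3
merge 17/79 + 52/237 → 103/237
merge 55/237 + 1/3 → 134/237
merge 103/237 + 134/237 → 1
L = 22/237 + 34/237 + 55/237 + 1/3 + 103/237 + 134/237 + 1 = 664/237 ≈ 2.802 bits/symbol.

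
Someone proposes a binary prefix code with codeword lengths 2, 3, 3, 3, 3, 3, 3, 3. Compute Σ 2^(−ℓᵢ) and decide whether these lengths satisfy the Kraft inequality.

1.125; no

With common denominator 2^3 = 8: Σ 2^(−ℓᵢ) = 2/8 + 1/8 + 1/8 + 1/8 + 1/8 + 1/8 + 1/8 + 1/8 = 9/8 = 1.125.
Kraft's inequality requires Σ ≤ 1; here Σ = 1.125 > 1, so no such prefix code exists.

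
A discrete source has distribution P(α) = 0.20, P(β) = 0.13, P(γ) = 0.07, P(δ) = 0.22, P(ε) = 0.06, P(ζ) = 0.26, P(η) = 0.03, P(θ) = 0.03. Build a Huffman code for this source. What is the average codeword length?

Repeatedly combine the two least-probable nodes; the expected code length is the sum of the merged weights.
merge 3/100 + 3/100 → 3/50
merge 3/50 + 3/50 → 3/25
merge 7/100 + 3/25 → 19/100
merge 13/100 + 19/100 → 8/25
merge 1/5 + 11/50 → 21/50
merge 13/50 + 8/25 → 29/50
merge 21/50 + 29/50 → 1
L = 3/50 + 3/25 + 19/100 + 8/25 + 21/50 + 29/50 + 1 = 269/100 = 2.69 bits/symbol.

2.69 bits/symbol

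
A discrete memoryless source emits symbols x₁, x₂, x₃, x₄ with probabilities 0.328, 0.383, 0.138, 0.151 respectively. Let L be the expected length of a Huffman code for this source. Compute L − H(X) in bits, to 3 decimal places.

Entropy H = −Σ p log₂ p ≈ 1.8639 bits.
Huffman merges: 69/500+151/1000→289/1000; 289/1000+41/125→617/1000; 383/1000+617/1000→1. L = 953/500 ≈ 1.9060.
L − H = 1.9060 − 1.8639 = 0.042 bits.

0.042 bits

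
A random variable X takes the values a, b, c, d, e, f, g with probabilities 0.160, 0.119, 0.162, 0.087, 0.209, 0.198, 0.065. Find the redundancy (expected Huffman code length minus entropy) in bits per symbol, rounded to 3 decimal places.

0.034 bits

Entropy H = −Σ p log₂ p ≈ 2.7113 bits.
Huffman merges: 13/200+87/1000→19/125; 119/1000+19/125→271/1000; 4/25+81/500→161/500; 99/500+209/1000→407/1000; 271/1000+161/500→593/1000; 407/1000+593/1000→1. L = 549/200 ≈ 2.7450.
L − H = 2.7450 − 2.7113 = 0.034 bits.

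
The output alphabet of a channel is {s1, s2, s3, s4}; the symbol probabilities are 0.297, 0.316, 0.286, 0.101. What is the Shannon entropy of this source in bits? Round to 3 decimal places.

1.896 bits

H = −Σ pᵢ log₂ pᵢ.
−0.297·log₂(0.297) = 0.5202
−0.316·log₂(0.316) = 0.5252
−0.286·log₂(0.286) = 0.5165
−0.101·log₂(0.101) = 0.3341
Sum ≈ 1.8959 → 1.896 bits.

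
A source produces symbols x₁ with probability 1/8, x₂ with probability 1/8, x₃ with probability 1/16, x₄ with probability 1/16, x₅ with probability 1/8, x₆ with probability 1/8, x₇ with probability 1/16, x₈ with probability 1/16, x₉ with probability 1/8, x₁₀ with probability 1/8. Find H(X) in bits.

3.25 bits

Each probability is a power of 1/2, so log₂(1/p) is an integer.
H = Σ p·log₂(1/p) = 1/8·3 + 1/8·3 + 1/16·4 + 1/16·4 + 1/8·3 + 1/8·3 + 1/16·4 + 1/16·4 + 1/8·3 + 1/8·3 = 3.25 bits.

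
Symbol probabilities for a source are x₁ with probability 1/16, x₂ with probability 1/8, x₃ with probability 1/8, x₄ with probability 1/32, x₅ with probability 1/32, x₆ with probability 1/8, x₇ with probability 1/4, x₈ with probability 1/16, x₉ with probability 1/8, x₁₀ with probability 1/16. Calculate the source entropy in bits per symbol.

Each probability is a power of 1/2, so log₂(1/p) is an integer.
H = Σ p·log₂(1/p) = 1/16·4 + 1/8·3 + 1/8·3 + 1/32·5 + 1/32·5 + 1/8·3 + 1/4·2 + 1/16·4 + 1/8·3 + 1/16·4 = 3.0625 bits.

3.0625 bits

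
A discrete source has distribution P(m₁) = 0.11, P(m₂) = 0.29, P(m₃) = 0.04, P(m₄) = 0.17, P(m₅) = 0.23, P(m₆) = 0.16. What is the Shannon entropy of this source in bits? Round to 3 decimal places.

2.399 bits

H = −Σ pᵢ log₂ pᵢ.
−0.11·log₂(0.11) = 0.3503
−0.29·log₂(0.29) = 0.5179
−0.04·log₂(0.04) = 0.1858
−0.17·log₂(0.17) = 0.4346
−0.23·log₂(0.23) = 0.4877
−0.16·log₂(0.16) = 0.4230
Sum ≈ 2.3992 → 2.399 bits.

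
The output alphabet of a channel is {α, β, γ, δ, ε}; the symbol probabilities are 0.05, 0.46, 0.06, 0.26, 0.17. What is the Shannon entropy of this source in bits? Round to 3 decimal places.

H = −Σ pᵢ log₂ pᵢ.
−0.05·log₂(0.05) = 0.2161
−0.46·log₂(0.46) = 0.5153
−0.06·log₂(0.06) = 0.2435
−0.26·log₂(0.26) = 0.5053
−0.17·log₂(0.17) = 0.4346
Sum ≈ 1.9148 → 1.915 bits.

1.915 bits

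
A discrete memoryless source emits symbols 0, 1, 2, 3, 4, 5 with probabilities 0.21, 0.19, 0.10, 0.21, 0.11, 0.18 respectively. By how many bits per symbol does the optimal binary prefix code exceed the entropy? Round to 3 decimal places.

Entropy H = −Σ p log₂ p ≈ 2.5287 bits.
Huffman merges: 1/10+11/100→21/100; 9/50+19/100→37/100; 21/100+21/100→21/50; 21/100+37/100→29/50; 21/50+29/50→1. L = 129/50 ≈ 2.5800.
L − H = 2.5800 − 2.5287 = 0.051 bits.

0.051 bits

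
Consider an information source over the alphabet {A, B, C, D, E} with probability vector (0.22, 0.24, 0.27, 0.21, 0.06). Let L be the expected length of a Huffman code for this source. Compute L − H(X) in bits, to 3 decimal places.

Entropy H = −Σ p log₂ p ≈ 2.2011 bits.
Huffman merges: 3/50+21/100→27/100; 11/50+6/25→23/50; 27/100+27/100→27/50; 23/50+27/50→1. L = 227/100 ≈ 2.2700.
L − H = 2.2700 − 2.2011 = 0.069 bits.

0.069 bits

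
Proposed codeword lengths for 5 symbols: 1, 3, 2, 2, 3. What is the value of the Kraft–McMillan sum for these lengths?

1.25

With common denominator 2^3 = 8: Σ 2^(−ℓᵢ) = 4/8 + 1/8 + 2/8 + 2/8 + 1/8 = 10/8 = 1.25.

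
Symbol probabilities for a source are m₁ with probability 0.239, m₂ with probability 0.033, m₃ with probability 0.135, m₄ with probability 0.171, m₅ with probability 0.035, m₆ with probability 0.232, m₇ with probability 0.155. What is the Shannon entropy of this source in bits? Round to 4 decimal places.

2.5568 bits

H = −Σ pᵢ log₂ pᵢ.
−0.239·log₂(0.239) = 0.4935
−0.033·log₂(0.033) = 0.1624
−0.135·log₂(0.135) = 0.3900
−0.171·log₂(0.171) = 0.4357
−0.035·log₂(0.035) = 0.1693
−0.232·log₂(0.232) = 0.4890
−0.155·log₂(0.155) = 0.4169
Sum ≈ 2.5568 → 2.5568 bits.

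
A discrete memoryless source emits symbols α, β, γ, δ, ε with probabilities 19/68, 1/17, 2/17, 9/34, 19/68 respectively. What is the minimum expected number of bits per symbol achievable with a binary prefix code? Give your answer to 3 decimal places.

Repeatedly combine the two least-probable nodes; the expected code length is the sum of the merged weights.
merge 1/17 + 2/17 → 3/17
merge 3/17 + 9/34 → 15/34
merge 19/68 + 19/68 → 19/34
merge 15/34 + 19/34 → 1
L = 3/17 + 15/34 + 19/34 + 1 = 37/17 ≈ 2.176 bits/symbol.

2.176 bits/symbol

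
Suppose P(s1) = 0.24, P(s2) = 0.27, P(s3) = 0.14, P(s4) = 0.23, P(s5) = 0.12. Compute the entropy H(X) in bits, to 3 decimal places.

2.256 bits

H = −Σ pᵢ log₂ pᵢ.
−0.24·log₂(0.24) = 0.4941
−0.27·log₂(0.27) = 0.5100
−0.14·log₂(0.14) = 0.3971
−0.23·log₂(0.23) = 0.4877
−0.12·log₂(0.12) = 0.3671
Sum ≈ 2.2560 → 2.256 bits.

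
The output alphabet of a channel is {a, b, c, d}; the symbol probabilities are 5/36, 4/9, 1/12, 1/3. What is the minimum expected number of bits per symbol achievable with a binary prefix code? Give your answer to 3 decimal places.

1.778 bits/symbol

Repeatedly combine the two least-probable nodes; the expected code length is the sum of the merged weights.
merge 1/12 + 5/36 → 2/9
merge 2/9 + 1/3 → 5/9
merge 4/9 + 5/9 → 1
L = 2/9 + 5/9 + 1 = 16/9 ≈ 1.778 bits/symbol.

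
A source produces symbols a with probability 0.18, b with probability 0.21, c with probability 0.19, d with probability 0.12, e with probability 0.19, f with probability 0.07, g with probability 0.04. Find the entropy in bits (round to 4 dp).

H = −Σ pᵢ log₂ pᵢ.
−0.18·log₂(0.18) = 0.4453
−0.21·log₂(0.21) = 0.4728
−0.19·log₂(0.19) = 0.4552
−0.12·log₂(0.12) = 0.3671
−0.19·log₂(0.19) = 0.4552
−0.07·log₂(0.07) = 0.2686
−0.04·log₂(0.04) = 0.1858
Sum ≈ 2.6500 → 2.6500 bits.

2.6500 bits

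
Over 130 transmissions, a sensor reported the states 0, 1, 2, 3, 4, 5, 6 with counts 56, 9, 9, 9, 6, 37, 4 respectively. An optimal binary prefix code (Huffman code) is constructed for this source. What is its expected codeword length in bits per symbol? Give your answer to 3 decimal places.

2.215 bits/symbol

Probabilities are the counts divided by 130.
Repeatedly combine the two least-probable nodes; the expected code length is the sum of the merged weights.
merge 2/65 + 3/65 → 1/13
merge 9/130 + 9/130 → 9/65
merge 9/130 + 1/13 → 19/130
merge 9/65 + 19/130 → 37/130
merge 37/130 + 37/130 → 37/65
merge 28/65 + 37/65 → 1
L = 1/13 + 9/65 + 19/130 + 37/130 + 37/65 + 1 = 144/65 ≈ 2.215 bits/symbol.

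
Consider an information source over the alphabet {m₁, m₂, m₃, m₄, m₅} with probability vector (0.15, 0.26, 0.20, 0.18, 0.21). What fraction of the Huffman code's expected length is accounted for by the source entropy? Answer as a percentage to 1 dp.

98.6%

Entropy H = −Σ p log₂ p ≈ 2.2983 bits.
Huffman merges: 3/20+9/50→33/100; 1/5+21/100→41/100; 13/50+33/100→59/100; 41/100+59/100→1. L = 233/100 ≈ 2.3300.
Efficiency = H/L = 2.2983/2.3300 = 98.6%.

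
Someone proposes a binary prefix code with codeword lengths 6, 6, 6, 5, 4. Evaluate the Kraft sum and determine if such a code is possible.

With common denominator 2^6 = 64: Σ 2^(−ℓᵢ) = 1/64 + 1/64 + 1/64 + 2/64 + 4/64 = 9/64 = 0.140625.
Kraft's inequality requires Σ ≤ 1; here Σ = 0.140625 ≤ 1, so such a prefix code exists.

0.140625; yes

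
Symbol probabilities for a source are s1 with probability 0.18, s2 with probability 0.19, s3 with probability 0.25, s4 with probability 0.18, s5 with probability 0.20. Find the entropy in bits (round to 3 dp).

H = −Σ pᵢ log₂ pᵢ.
−0.18·log₂(0.18) = 0.4453
−0.19·log₂(0.19) = 0.4552
−0.25·log₂(0.25) = 0.5000
−0.18·log₂(0.18) = 0.4453
−0.20·log₂(0.20) = 0.4644
Sum ≈ 2.3102 → 2.310 bits.

2.310 bits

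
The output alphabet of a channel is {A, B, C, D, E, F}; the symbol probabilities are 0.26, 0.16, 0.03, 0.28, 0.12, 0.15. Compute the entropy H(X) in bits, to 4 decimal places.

H = −Σ pᵢ log₂ pᵢ.
−0.26·log₂(0.26) = 0.5053
−0.16·log₂(0.16) = 0.4230
−0.03·log₂(0.03) = 0.1518
−0.28·log₂(0.28) = 0.5142
−0.12·log₂(0.12) = 0.3671
−0.15·log₂(0.15) = 0.4105
Sum ≈ 2.3719 → 2.3719 bits.

2.3719 bits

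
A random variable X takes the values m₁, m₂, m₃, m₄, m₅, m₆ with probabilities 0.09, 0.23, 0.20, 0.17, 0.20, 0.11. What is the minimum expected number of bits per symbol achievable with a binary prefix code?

Repeatedly combine the two least-probable nodes; the expected code length is the sum of the merged weights.
merge 9/100 + 11/100 → 1/5
merge 17/100 + 1/5 → 37/100
merge 1/5 + 1/5 → 2/5
merge 23/100 + 37/100 → 3/5
merge 2/5 + 3/5 → 1
L = 1/5 + 37/100 + 2/5 + 3/5 + 1 = 257/100 = 2.57 bits/symbol.

2.57 bits/symbol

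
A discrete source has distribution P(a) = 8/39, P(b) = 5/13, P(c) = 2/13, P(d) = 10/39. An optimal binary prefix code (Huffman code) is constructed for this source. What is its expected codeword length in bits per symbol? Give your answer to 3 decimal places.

Repeatedly combine the two least-probable nodes; the expected code length is the sum of the merged weights.
merge 2/13 + 8/39 → 14/39
merge 10/39 + 14/39 → 8/13
merge 5/13 + 8/13 → 1
L = 14/39 + 8/13 + 1 = 77/39 ≈ 1.974 bits/symbol.

1.974 bits/symbol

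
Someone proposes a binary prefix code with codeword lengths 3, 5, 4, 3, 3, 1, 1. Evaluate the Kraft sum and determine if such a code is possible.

With common denominator 2^5 = 32: Σ 2^(−ℓᵢ) = 4/32 + 1/32 + 2/32 + 4/32 + 4/32 + 16/32 + 16/32 = 47/32 = 1.46875.
Kraft's inequality requires Σ ≤ 1; here Σ = 1.46875 > 1, so no such prefix code exists.

1.46875; no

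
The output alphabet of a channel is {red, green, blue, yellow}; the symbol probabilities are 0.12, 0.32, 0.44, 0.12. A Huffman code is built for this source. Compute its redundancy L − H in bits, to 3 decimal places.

Entropy H = −Σ p log₂ p ≈ 1.7813 bits.
Huffman merges: 3/25+3/25→6/25; 6/25+8/25→14/25; 11/25+14/25→1. L = 9/5 ≈ 1.8000.
L − H = 1.8000 − 1.7813 = 0.019 bits.

0.019 bits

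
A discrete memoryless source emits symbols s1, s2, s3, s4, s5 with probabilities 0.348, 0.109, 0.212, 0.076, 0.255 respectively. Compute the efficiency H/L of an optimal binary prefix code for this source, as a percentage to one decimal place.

Entropy H = −Σ p log₂ p ≈ 2.1382 bits.
Huffman merges: 19/250+109/1000→37/200; 37/200+53/250→397/1000; 51/200+87/250→603/1000; 397/1000+603/1000→1. L = 437/200 ≈ 2.1850.
Efficiency = H/L = 2.1382/2.1850 = 97.9%.

97.9%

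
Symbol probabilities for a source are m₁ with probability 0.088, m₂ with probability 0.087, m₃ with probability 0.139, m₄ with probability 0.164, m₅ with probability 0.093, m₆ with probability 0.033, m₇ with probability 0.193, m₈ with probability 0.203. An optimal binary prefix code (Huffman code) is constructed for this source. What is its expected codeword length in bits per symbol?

2.905 bits/symbol

Repeatedly combine the two least-probable nodes; the expected code length is the sum of the merged weights.
merge 33/1000 + 87/1000 → 3/25
merge 11/125 + 93/1000 → 181/1000
merge 3/25 + 139/1000 → 259/1000
merge 41/250 + 181/1000 → 69/200
merge 193/1000 + 203/1000 → 99/250
merge 259/1000 + 69/200 → 151/250
merge 99/250 + 151/250 → 1
L = 3/25 + 181/1000 + 259/1000 + 69/200 + 99/250 + 151/250 + 1 = 581/200 = 2.905 bits/symbol.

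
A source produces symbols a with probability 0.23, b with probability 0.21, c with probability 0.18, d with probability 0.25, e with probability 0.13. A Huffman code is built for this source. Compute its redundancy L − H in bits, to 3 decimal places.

Entropy H = −Σ p log₂ p ≈ 2.2884 bits.
Huffman merges: 13/100+9/50→31/100; 21/100+23/100→11/25; 1/4+31/100→14/25; 11/25+14/25→1. L = 231/100 ≈ 2.3100.
L − H = 2.3100 − 2.2884 = 0.022 bits.

0.022 bits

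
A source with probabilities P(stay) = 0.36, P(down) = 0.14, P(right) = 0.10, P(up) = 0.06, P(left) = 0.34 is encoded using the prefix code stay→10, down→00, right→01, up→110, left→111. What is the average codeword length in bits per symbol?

L̄ = Σ pᵢ·ℓᵢ = 0.36·2 + 0.14·2 + 0.10·2 + 0.06·3 + 0.34·3 = 2.4 bits/symbol.

2.4 bits/symbol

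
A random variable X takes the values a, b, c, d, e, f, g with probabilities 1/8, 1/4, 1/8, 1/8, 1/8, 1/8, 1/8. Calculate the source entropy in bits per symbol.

2.75 bits

Each probability is a power of 1/2, so log₂(1/p) is an integer.
H = Σ p·log₂(1/p) = 1/8·3 + 1/4·2 + 1/8·3 + 1/8·3 + 1/8·3 + 1/8·3 + 1/8·3 = 2.75 bits.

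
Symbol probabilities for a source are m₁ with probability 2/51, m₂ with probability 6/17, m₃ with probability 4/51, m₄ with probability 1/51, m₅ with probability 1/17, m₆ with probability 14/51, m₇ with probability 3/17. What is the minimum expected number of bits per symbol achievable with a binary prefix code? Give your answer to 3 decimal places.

Repeatedly combine the two least-probable nodes; the expected code length is the sum of the merged weights.
merge 1/51 + 2/51 → 1/17
merge 1/17 + 1/17 → 2/17
merge 4/51 + 2/17 → 10/51
merge 3/17 + 10/51 → 19/51
merge 14/51 + 6/17 → 32/51
merge 19/51 + 32/51 → 1
L = 1/17 + 2/17 + 10/51 + 19/51 + 32/51 + 1 = 121/51 ≈ 2.373 bits/symbol.

2.373 bits/symbol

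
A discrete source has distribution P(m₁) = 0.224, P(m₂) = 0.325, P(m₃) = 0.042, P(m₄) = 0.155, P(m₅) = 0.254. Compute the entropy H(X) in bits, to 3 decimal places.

2.122 bits

H = −Σ pᵢ log₂ pᵢ.
−0.224·log₂(0.224) = 0.4835
−0.325·log₂(0.325) = 0.5270
−0.042·log₂(0.042) = 0.1921
−0.155·log₂(0.155) = 0.4169
−0.254·log₂(0.254) = 0.5022
Sum ≈ 2.1216 → 2.122 bits.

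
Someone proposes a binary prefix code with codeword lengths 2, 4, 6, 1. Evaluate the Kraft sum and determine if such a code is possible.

With common denominator 2^6 = 64: Σ 2^(−ℓᵢ) = 16/64 + 4/64 + 1/64 + 32/64 = 53/64 = 0.828125.
Kraft's inequality requires Σ ≤ 1; here Σ = 0.828125 ≤ 1, so such a prefix code exists.

0.828125; yes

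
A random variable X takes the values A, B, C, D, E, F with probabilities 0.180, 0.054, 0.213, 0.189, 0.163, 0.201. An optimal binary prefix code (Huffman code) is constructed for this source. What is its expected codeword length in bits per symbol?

Repeatedly combine the two least-probable nodes; the expected code length is the sum of the merged weights.
merge 27/500 + 163/1000 → 217/1000
merge 9/50 + 189/1000 → 369/1000
merge 201/1000 + 213/1000 → 207/500
merge 217/1000 + 369/1000 → 293/500
merge 207/500 + 293/500 → 1
L = 217/1000 + 369/1000 + 207/500 + 293/500 + 1 = 1293/500 = 2.586 bits/symbol.

2.586 bits/symbol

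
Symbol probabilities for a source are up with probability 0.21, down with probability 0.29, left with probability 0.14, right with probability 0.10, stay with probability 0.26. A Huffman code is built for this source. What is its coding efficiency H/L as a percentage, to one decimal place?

Entropy H = −Σ p log₂ p ≈ 2.2253 bits.
Huffman merges: 1/10+7/50→6/25; 21/100+6/25→9/20; 13/50+29/100→11/20; 9/20+11/20→1. L = 56/25 ≈ 2.2400.
Efficiency = H/L = 2.2253/2.2400 = 99.3%.

99.3%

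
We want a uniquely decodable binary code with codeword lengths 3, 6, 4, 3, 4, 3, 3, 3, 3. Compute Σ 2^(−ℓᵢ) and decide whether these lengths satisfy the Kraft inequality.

0.890625; yes

With common denominator 2^6 = 64: Σ 2^(−ℓᵢ) = 8/64 + 1/64 + 4/64 + 8/64 + 4/64 + 8/64 + 8/64 + 8/64 + 8/64 = 57/64 = 0.890625.
Kraft's inequality requires Σ ≤ 1; here Σ = 0.890625 ≤ 1, so such a prefix code exists.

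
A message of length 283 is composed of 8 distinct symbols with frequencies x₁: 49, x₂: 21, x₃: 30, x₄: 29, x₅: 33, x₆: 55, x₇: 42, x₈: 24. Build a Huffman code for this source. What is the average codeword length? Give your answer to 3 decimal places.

2.965 bits/symbol

Probabilities are the counts divided by 283.
Repeatedly combine the two least-probable nodes; the expected code length is the sum of the merged weights.
merge 21/283 + 24/283 → 45/283
merge 29/283 + 30/283 → 59/283
merge 33/283 + 42/283 → 75/283
merge 45/283 + 49/283 → 94/283
merge 55/283 + 59/283 → 114/283
merge 75/283 + 94/283 → 169/283
merge 114/283 + 169/283 → 1
L = 45/283 + 59/283 + 75/283 + 94/283 + 114/283 + 169/283 + 1 = 839/283 ≈ 2.965 bits/symbol.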